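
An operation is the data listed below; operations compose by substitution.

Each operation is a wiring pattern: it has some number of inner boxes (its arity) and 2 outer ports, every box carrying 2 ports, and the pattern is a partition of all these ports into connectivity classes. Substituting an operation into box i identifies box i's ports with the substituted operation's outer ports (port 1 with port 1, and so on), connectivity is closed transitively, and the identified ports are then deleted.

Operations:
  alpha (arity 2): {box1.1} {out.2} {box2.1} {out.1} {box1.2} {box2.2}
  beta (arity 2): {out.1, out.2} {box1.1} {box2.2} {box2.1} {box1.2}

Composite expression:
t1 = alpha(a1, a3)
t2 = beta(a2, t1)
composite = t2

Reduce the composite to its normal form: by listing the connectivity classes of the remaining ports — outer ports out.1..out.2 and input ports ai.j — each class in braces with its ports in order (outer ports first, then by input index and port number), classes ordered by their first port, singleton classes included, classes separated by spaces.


{out.1, out.2} {a1.1} {a1.2} {a2.1} {a2.2} {a3.1} {a3.2}

Connectivity passes through glued beta-boundaries; trace each wire chain.
alpha over (a1, a3) gives {out.1} {out.2} {a1.1} {a1.2} {a3.1} {a3.2}, out.j being that stage's outer ports
beta over (a2, a1, a3) gives {out.1, out.2} {a1.1} {a1.2} {a2.1} {a2.2} {a3.1} {a3.2}, out.j being that stage's outer ports


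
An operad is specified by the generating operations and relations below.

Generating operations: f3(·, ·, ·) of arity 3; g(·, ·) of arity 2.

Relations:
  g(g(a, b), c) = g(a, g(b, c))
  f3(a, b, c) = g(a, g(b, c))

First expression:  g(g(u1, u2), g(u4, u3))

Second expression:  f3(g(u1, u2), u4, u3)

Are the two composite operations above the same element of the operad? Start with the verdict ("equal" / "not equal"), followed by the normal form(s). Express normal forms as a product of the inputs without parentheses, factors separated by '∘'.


equal; the common form is u1 ∘ u2 ∘ u4 ∘ u3

The first expression reduces to u1 ∘ u2 ∘ u4 ∘ u3
The second expression reduces to u1 ∘ u2 ∘ u4 ∘ u3
Both agree, so they are equal.


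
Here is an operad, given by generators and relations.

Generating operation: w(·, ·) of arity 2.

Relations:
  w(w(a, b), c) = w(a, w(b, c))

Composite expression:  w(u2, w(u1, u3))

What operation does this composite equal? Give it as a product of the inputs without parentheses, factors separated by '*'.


u2 * u1 * u3

Every regrouping of w is equal, so read the u-inputs in written order.
w(u1, u3) collapses to u1 * u3
w(u2, w(u1, u3)) collapses to u2 * u1 * u3


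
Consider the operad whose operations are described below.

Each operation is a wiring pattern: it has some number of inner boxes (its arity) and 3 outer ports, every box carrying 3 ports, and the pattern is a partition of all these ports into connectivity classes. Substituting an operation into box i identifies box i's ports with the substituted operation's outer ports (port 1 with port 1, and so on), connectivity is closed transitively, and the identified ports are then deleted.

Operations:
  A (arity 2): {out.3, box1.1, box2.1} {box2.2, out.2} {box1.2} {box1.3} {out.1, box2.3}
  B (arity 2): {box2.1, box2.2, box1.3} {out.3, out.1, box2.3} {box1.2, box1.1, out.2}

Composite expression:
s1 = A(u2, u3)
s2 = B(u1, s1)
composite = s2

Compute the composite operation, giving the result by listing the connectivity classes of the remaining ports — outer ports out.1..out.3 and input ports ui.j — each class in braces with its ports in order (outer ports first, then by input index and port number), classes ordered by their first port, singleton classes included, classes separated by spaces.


Connectivity passes through glued B-boundaries; trace each wire chain.
the subtree at A composes to {out.1, u3.3} {out.2, u3.2} {out.3, u2.1, u3.1} {u2.2} {u2.3} on (u2, u3); out.j = own outer ports
the subtree at B composes to {out.1, out.3, u2.1, u3.1} {out.2, u1.1, u1.2} {u1.3, u3.2, u3.3} {u2.2} {u2.3} on (u1, u2, u3); out.j = own outer ports

{out.1, out.3, u2.1, u3.1} {out.2, u1.1, u1.2} {u1.3, u3.2, u3.3} {u2.2} {u2.3}


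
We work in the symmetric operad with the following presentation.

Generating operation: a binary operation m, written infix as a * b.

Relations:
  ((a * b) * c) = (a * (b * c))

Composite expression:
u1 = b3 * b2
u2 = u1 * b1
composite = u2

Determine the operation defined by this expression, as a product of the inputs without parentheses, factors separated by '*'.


b3 * b2 * b1

Every regrouping of m is equal, so read the b-inputs in written order.
(b3 * b2) flattens to b3 * b2
((b3 * b2) * b1) flattens to b3 * b2 * b1


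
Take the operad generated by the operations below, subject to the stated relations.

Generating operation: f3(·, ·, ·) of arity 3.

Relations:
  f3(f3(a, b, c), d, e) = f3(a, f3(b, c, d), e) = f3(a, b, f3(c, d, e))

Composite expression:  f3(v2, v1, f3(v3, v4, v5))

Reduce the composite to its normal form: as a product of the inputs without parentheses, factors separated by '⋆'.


Associativity of f3 dissolves the nesting; only the v-input order survives.
f3(v3, v4, v5) flattens to v3 ⋆ v4 ⋆ v5
f3(v2, v1, f3(v3, v4, v5)) flattens to v2 ⋆ v1 ⋆ v3 ⋆ v4 ⋆ v5

v2 ⋆ v1 ⋆ v3 ⋆ v4 ⋆ v5


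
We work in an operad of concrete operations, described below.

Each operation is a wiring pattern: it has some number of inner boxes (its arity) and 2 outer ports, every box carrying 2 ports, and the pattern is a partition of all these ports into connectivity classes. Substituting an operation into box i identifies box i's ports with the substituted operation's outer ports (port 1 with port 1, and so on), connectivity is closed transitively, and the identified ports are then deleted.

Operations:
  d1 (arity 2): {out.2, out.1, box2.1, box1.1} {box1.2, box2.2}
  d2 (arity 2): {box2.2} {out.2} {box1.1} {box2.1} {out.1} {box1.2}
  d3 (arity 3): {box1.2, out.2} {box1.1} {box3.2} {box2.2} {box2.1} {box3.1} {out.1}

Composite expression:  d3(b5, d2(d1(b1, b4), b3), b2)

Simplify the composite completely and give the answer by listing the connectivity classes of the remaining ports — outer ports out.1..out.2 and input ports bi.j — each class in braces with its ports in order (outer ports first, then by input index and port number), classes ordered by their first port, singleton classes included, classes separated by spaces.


Connectivity passes through glued d3-boundaries; trace each wire chain.
composing d1 on (b1, b4), with out.j its own outer ports: {out.1, out.2, b1.1, b4.1} {b1.2, b4.2}
composing d2 on (b1, b4, b3), with out.j its own outer ports: {out.1} {out.2} {b1.1, b4.1} {b1.2, b4.2} {b3.1} {b3.2}
composing d3 on (b5, b1, b4, b3, b2), with out.j its own outer ports: {out.1} {out.2, b5.2} {b1.1, b4.1} {b1.2, b4.2} {b2.1} {b2.2} {b3.1} {b3.2} {b5.1}

{out.1} {out.2, b5.2} {b1.1, b4.1} {b1.2, b4.2} {b2.1} {b2.2} {b3.1} {b3.2} {b5.1}


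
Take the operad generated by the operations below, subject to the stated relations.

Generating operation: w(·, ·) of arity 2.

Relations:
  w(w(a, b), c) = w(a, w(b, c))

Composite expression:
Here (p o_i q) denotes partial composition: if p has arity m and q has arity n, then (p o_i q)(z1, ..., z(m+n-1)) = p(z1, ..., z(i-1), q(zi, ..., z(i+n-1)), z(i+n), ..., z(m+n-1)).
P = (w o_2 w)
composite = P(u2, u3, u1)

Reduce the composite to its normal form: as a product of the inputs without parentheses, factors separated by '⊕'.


u2 ⊕ u3 ⊕ u1

Key point: w is associative — brackets drop, the u-order remains.
w(u3, u1) reduces to u3 ⊕ u1
w(u2, w(u3, u1)) reduces to u2 ⊕ u3 ⊕ u1


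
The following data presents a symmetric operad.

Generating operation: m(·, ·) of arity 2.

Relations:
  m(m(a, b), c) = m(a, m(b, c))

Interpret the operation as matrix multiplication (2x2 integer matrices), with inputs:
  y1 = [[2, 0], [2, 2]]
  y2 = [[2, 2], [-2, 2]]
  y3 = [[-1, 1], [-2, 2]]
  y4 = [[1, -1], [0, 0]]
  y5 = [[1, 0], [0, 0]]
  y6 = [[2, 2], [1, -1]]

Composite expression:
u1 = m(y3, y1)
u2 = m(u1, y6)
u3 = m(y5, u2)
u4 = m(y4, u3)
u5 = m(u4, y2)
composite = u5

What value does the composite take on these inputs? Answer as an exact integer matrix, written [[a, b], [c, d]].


m(y3, y1) = [[0, 2], [0, 4]]
m(m(y3, y1), y6) = [[2, -2], [4, -4]]
m(y5, m(m(y3, y1), y6)) = [[2, -2], [0, 0]]
m(y4, m(y5, m(m(y3, y1), y6))) = [[2, -2], [0, 0]]
m(m(y4, m(y5, m(m(y3, y1), y6))), y2) = [[8, 0], [0, 0]]

[[8, 0], [0, 0]]


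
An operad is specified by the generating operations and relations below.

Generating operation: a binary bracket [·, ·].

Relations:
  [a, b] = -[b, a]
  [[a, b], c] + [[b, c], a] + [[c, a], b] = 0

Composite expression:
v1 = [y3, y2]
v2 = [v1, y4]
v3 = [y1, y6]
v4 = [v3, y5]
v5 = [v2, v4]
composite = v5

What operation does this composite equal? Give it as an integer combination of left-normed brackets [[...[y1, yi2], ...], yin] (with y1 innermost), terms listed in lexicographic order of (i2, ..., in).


[[[[[y1, y6], y5], y2], y3], y4] - [[[[[y1, y6], y5], y3], y2], y4] - [[[[[y1, y6], y5], y4], y2], y3] + [[[[[y1, y6], y5], y4], y3], y2]

Skip Jacobi rewriting: expand, keep y1-initial words, read off terms.
Composite bracket: [[[y3, y2], y4], [[y1, y6], y5]]
The bracket unfolds into 32 signed words via [a, b] = ab - ba (2^5 = 32).
Only words starting with y1 matter:
  from y1y6y5y2y3y4, sign +1: term +[[[[[y1, y6], y5], y2], y3], y4]
  from y1y6y5y3y2y4, sign -1: term -[[[[[y1, y6], y5], y3], y2], y4]
  from y1y6y5y4y2y3, sign -1: term -[[[[[y1, y6], y5], y4], y2], y3]
  from y1y6y5y4y3y2, sign +1: term +[[[[[y1, y6], y5], y4], y3], y2]


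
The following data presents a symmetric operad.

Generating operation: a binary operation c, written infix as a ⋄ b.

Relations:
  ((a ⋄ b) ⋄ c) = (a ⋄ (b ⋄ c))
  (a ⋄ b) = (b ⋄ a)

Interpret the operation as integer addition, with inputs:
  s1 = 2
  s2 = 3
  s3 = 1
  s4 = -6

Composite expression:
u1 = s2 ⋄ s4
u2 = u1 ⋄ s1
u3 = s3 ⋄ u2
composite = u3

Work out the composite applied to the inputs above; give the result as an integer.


(s2 ⋄ s4) = -3
((s2 ⋄ s4) ⋄ s1) = -1
(s3 ⋄ ((s2 ⋄ s4) ⋄ s1)) = 0

0


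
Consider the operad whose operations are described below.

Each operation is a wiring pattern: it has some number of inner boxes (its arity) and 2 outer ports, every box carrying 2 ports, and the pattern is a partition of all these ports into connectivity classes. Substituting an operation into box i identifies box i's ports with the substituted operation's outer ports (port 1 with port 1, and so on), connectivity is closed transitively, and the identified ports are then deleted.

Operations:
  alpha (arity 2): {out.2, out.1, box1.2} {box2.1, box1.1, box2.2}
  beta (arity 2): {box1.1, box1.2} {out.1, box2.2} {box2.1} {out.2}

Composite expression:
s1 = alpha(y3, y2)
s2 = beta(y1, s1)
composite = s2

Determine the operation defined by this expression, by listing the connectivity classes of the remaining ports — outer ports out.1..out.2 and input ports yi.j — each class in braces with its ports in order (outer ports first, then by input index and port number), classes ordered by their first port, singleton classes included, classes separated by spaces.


{out.1, y3.2} {out.2} {y1.1, y1.2} {y2.1, y2.2, y3.1}

Treat the ports identified at beta as solder joints: merge, then drop.
composing alpha on (y3, y2), with out.j its own outer ports: {out.1, out.2, y3.2} {y2.1, y2.2, y3.1}
composing beta on (y1, y3, y2), with out.j its own outer ports: {out.1, y3.2} {out.2} {y1.1, y1.2} {y2.1, y2.2, y3.1}


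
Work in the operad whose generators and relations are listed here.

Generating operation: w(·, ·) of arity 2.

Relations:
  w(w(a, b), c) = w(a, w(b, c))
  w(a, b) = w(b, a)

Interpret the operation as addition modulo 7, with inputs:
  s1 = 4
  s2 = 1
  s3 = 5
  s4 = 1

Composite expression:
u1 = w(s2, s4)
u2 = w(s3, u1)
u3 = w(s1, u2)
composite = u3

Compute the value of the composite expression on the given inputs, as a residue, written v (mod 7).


4 (mod 7)


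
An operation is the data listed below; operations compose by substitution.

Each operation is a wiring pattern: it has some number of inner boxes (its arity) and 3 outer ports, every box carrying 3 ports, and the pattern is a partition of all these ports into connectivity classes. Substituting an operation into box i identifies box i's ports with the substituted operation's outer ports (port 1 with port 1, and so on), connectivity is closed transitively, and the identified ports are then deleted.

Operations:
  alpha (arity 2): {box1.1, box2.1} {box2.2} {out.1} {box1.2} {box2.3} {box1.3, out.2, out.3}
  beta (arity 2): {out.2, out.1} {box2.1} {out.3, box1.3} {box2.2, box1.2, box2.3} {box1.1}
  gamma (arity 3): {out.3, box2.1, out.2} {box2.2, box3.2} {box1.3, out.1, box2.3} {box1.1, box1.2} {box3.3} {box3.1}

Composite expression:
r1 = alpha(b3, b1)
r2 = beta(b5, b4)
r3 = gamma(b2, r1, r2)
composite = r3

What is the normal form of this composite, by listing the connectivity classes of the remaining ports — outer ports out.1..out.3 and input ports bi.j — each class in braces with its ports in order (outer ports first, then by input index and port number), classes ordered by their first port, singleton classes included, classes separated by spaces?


Substituting into gamma glues patterns; closure does the rest.
after alpha, the pattern on (b3, b1) reads {out.1} {out.2, out.3, b3.3} {b1.1, b3.1} {b1.2} {b1.3} {b3.2} (out.j = its outer ports)
after beta, the pattern on (b5, b4) reads {out.1, out.2} {out.3, b5.3} {b4.1} {b4.2, b4.3, b5.2} {b5.1} (out.j = its outer ports)
after gamma, the pattern on (b2, b3, b1, b5, b4) reads {out.1, b2.3, b3.3} {out.2, out.3} {b1.1, b3.1} {b1.2} {b1.3} {b2.1, b2.2} {b3.2} {b4.1} {b4.2, b4.3, b5.2} {b5.1} {b5.3} (out.j = its outer ports)

{out.1, b2.3, b3.3} {out.2, out.3} {b1.1, b3.1} {b1.2} {b1.3} {b2.1, b2.2} {b3.2} {b4.1} {b4.2, b4.3, b5.2} {b5.1} {b5.3}


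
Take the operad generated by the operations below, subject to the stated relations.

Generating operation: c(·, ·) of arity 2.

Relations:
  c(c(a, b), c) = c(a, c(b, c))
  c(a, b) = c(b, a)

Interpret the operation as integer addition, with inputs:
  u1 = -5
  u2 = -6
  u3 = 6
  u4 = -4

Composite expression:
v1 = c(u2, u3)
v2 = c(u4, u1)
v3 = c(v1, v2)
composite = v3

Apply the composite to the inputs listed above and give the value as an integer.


c(u2, u3) = 0
c(u4, u1) = -9
c(c(u2, u3), c(u4, u1)) = -9

-9


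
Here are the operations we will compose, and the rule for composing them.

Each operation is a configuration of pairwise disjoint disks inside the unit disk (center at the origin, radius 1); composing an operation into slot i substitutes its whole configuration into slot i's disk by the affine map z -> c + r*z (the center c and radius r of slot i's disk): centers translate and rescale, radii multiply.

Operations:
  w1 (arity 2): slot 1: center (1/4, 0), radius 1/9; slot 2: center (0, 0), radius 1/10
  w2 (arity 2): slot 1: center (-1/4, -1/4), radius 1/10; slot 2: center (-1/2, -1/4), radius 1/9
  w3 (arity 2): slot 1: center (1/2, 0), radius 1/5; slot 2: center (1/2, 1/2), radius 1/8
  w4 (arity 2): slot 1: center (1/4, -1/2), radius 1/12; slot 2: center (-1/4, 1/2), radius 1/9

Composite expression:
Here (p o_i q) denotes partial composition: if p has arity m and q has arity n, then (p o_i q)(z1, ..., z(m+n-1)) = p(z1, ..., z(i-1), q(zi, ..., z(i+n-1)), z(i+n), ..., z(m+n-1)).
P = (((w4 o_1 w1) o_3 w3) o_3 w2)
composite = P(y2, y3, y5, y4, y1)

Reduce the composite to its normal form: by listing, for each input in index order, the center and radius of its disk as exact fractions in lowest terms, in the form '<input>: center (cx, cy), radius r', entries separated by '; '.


y1: center (-7/36, 5/9), radius 1/72; y2: center (13/48, -1/2), radius 1/108; y3: center (1/4, -1/2), radius 1/120; y4: center (-37/180, 89/180), radius 1/405; y5: center (-1/5, 89/180), radius 1/450

Only the slot chain above each y matters under w4; compose those maps.
input y2: composing its 2 substitution steps yields center (13/48, -1/2), radius 1/108
input y3: composing its 2 substitution steps yields center (1/4, -1/2), radius 1/120
input y5: composing its 3 substitution steps yields center (-1/5, 89/180), radius 1/450
input y4: composing its 3 substitution steps yields center (-37/180, 89/180), radius 1/405
input y1: composing its 2 substitution steps yields center (-7/36, 5/9), radius 1/72


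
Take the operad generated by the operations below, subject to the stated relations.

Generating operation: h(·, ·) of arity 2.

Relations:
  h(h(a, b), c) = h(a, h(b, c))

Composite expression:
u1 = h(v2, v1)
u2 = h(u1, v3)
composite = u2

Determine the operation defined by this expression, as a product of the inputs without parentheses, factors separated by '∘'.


v2 ∘ v1 ∘ v3

Every regrouping of h is equal, so read the v-inputs in written order.
h(v2, v1) unparenthesizes to v2 ∘ v1
h(h(v2, v1), v3) unparenthesizes to v2 ∘ v1 ∘ v3


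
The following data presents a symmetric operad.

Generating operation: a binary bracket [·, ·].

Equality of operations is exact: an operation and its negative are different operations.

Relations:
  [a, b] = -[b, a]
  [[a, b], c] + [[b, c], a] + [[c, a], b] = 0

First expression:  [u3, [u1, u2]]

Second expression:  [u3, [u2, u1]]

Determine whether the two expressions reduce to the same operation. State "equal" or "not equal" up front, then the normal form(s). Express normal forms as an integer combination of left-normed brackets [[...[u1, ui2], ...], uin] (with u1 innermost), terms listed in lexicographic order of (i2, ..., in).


not equal; the first gives -[[u1, u2], u3] and the second [[u1, u2], u3]

Reducing the first expression gives -[[u1, u2], u3]
Reducing the second expression gives [[u1, u2], u3]
No match — not equal.


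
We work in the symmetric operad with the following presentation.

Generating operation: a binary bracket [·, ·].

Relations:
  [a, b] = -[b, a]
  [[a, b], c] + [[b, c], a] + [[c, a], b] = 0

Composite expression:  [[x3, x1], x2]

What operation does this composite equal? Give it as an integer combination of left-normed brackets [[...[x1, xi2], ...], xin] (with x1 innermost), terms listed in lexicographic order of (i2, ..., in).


In the tensor algebra, words opening x1 carry the x1-anchored form.
Composite bracket: [[x3, x1], x2]
Full expansion: 4 signed words from ab - ba (2^2 = 4).
Collect the words opening with x1:
  x1x3x2 (sign -1) contributes -[[x1, x3], x2]

-[[x1, x3], x2]


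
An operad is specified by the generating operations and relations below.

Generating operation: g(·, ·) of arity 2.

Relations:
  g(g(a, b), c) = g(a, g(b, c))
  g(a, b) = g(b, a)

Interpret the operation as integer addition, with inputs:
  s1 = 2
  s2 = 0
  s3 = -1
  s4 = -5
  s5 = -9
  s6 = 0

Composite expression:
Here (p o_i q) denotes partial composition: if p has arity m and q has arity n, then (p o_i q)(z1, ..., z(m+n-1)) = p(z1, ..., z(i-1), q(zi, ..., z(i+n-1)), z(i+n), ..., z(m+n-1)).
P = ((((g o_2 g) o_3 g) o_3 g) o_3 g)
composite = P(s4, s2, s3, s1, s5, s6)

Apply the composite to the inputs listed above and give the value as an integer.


g(s3, s1) = 1
g(g(s3, s1), s5) = -8
g(g(g(s3, s1), s5), s6) = -8
g(s2, g(g(g(s3, s1), s5), s6)) = -8
g(s4, g(s2, g(g(g(s3, s1), s5), s6))) = -13

-13


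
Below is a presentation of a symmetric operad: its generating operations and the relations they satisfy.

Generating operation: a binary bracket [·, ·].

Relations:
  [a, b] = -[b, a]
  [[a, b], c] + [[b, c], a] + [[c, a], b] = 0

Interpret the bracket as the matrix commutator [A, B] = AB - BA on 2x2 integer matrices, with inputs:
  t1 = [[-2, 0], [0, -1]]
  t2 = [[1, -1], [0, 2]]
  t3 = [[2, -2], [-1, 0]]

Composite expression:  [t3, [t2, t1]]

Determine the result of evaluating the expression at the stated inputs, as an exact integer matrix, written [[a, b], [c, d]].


[[-1, -2], [0, 1]]

[t2, t1] = [[0, -1], [0, 0]]
[t3, [t2, t1]] = [[-1, -2], [0, 1]]


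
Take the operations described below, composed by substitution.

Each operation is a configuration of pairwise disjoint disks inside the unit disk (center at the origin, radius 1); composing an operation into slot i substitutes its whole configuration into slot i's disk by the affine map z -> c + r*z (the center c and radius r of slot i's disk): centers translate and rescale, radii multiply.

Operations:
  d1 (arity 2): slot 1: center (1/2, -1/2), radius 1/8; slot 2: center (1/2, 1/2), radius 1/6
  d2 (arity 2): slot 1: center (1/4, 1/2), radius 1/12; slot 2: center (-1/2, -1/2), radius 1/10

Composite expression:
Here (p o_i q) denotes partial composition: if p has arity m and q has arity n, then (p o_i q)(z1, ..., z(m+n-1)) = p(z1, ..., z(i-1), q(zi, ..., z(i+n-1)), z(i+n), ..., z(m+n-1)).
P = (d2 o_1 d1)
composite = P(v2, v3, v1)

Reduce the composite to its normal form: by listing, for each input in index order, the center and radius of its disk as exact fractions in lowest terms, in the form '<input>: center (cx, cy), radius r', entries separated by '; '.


v1: center (-1/2, -1/2), radius 1/10; v2: center (7/24, 11/24), radius 1/96; v3: center (7/24, 13/24), radius 1/72


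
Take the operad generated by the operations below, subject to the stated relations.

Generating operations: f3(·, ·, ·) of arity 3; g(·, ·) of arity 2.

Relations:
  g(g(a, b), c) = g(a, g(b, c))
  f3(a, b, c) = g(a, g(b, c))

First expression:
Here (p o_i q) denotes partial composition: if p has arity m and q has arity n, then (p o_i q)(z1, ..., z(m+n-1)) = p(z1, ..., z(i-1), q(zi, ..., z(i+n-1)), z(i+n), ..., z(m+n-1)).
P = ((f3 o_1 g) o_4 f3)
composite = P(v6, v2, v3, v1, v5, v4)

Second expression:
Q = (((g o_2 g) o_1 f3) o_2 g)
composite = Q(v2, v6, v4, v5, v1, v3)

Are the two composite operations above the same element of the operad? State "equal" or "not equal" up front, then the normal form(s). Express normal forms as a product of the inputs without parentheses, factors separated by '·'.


not equal; first: v6 · v2 · v3 · v1 · v5 · v4; second: v2 · v6 · v4 · v5 · v1 · v3

The first composite normalizes to v6 · v2 · v3 · v1 · v5 · v4
The second composite normalizes to v2 · v6 · v4 · v5 · v1 · v3
The forms do not match — not equal.


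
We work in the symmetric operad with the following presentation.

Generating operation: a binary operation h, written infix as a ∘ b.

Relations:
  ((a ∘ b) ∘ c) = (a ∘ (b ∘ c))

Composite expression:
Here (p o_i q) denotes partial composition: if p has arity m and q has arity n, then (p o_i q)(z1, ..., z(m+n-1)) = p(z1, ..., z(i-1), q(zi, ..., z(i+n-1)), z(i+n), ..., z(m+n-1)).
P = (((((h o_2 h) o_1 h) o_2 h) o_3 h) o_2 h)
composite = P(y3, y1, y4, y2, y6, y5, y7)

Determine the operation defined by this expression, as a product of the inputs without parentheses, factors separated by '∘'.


Key point: h is associative — brackets drop, the y-order remains.
(y1 ∘ y4) unparenthesizes to y1 ∘ y4
(y2 ∘ y6) unparenthesizes to y2 ∘ y6
((y1 ∘ y4) ∘ (y2 ∘ y6)) unparenthesizes to y1 ∘ y4 ∘ y2 ∘ y6
(y3 ∘ ((y1 ∘ y4) ∘ (y2 ∘ y6))) unparenthesizes to y3 ∘ y1 ∘ y4 ∘ y2 ∘ y6
(y5 ∘ y7) unparenthesizes to y5 ∘ y7
((y3 ∘ ((y1 ∘ y4) ∘ (y2 ∘ y6))) ∘ (y5 ∘ y7)) unparenthesizes to y3 ∘ y1 ∘ y4 ∘ y2 ∘ y6 ∘ y5 ∘ y7

y3 ∘ y1 ∘ y4 ∘ y2 ∘ y6 ∘ y5 ∘ y7


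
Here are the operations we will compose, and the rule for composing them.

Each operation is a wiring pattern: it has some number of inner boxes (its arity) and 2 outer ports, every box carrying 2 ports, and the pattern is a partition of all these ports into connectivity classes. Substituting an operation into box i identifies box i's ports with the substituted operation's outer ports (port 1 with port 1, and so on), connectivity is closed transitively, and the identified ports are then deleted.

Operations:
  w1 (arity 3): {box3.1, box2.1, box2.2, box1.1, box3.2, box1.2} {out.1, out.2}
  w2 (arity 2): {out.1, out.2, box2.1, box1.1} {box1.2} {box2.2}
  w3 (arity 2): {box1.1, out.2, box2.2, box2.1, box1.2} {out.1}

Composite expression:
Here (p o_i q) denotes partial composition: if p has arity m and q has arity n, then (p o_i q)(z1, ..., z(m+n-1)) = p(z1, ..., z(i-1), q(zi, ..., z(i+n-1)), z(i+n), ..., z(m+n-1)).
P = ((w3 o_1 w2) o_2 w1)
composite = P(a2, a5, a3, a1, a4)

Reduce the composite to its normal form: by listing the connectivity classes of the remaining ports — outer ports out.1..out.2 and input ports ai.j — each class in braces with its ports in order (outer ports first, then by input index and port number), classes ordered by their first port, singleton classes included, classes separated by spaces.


{out.1} {out.2, a2.1, a4.1, a4.2} {a1.1, a1.2, a3.1, a3.2, a5.1, a5.2} {a2.2}

Treat the ports identified at w3 as solder joints: merge, then drop.
after w1, the pattern on (a5, a3, a1) reads {out.1, out.2} {a1.1, a1.2, a3.1, a3.2, a5.1, a5.2} (out.j = its outer ports)
after w2, the pattern on (a2, a5, a3, a1) reads {out.1, out.2, a2.1} {a1.1, a1.2, a3.1, a3.2, a5.1, a5.2} {a2.2} (out.j = its outer ports)
after w3, the pattern on (a2, a5, a3, a1, a4) reads {out.1} {out.2, a2.1, a4.1, a4.2} {a1.1, a1.2, a3.1, a3.2, a5.1, a5.2} {a2.2} (out.j = its outer ports)


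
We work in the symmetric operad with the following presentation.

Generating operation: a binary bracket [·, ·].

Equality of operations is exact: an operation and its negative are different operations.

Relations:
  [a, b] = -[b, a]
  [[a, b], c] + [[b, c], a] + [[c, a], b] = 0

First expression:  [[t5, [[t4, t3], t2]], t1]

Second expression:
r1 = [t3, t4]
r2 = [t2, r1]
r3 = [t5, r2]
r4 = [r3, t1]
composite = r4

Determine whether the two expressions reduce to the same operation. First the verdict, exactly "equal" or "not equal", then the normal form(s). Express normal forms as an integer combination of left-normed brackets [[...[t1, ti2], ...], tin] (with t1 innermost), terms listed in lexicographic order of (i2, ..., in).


Reducing the first expression gives [[[[t1, t2], t3], t4], t5] - [[[[t1, t2], t4], t3], t5] - [[[[t1, t3], t4], t2], t5] + [[[[t1, t4], t3], t2], t5] - [[[[t1, t5], t2], t3], t4] + [[[[t1, t5], t2], t4], t3] + [[[[t1, t5], t3], t4], t2] - [[[[t1, t5], t4], t3], t2]
Reducing the second expression gives [[[[t1, t2], t3], t4], t5] - [[[[t1, t2], t4], t3], t5] - [[[[t1, t3], t4], t2], t5] + [[[[t1, t4], t3], t2], t5] - [[[[t1, t5], t2], t3], t4] + [[[[t1, t5], t2], t4], t3] + [[[[t1, t5], t3], t4], t2] - [[[[t1, t5], t4], t3], t2]
Both agree, so they are equal.

equal; both compose to [[[[t1, t2], t3], t4], t5] - [[[[t1, t2], t4], t3], t5] - [[[[t1, t3], t4], t2], t5] + [[[[t1, t4], t3], t2], t5] - [[[[t1, t5], t2], t3], t4] + [[[[t1, t5], t2], t4], t3] + [[[[t1, t5], t3], t4], t2] - [[[[t1, t5], t4], t3], t2]


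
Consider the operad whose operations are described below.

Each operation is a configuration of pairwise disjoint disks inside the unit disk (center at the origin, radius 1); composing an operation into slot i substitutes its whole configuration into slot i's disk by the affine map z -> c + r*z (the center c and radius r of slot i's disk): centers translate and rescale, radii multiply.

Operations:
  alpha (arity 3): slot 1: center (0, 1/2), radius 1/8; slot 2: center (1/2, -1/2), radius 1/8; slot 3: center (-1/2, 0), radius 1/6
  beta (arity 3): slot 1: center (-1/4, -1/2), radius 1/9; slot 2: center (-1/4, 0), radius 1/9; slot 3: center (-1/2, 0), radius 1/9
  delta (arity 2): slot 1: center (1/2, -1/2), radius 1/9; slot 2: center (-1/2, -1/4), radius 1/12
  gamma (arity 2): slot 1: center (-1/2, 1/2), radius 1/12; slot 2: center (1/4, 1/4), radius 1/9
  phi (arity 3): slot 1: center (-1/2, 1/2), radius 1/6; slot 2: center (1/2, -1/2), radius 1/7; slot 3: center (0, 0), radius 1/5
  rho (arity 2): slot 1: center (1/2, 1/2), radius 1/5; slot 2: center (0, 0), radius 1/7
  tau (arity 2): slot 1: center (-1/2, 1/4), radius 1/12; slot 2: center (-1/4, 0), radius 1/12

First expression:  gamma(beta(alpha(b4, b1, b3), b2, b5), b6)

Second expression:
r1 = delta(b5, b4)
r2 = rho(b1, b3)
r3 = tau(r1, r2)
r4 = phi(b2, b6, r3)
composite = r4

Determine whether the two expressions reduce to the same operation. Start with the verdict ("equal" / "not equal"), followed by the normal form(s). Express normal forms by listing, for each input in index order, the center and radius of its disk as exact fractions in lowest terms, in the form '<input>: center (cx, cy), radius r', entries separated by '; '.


The first expression reduces to b1: center (-223/432, 49/108), radius 1/864; b2: center (-25/48, 1/2), radius 1/108; b3: center (-227/432, 11/24), radius 1/648; b4: center (-25/48, 25/54), radius 1/864; b5: center (-13/24, 1/2), radius 1/108; b6: center (1/4, 1/4), radius 1/9
The second expression reduces to b1: center (-1/24, 1/120), radius 1/300; b2: center (-1/2, 1/2), radius 1/6; b3: center (-1/20, 0), radius 1/420; b4: center (-13/120, 11/240), radius 1/720; b5: center (-11/120, 1/24), radius 1/540; b6: center (1/2, -1/2), radius 1/7
The normal forms differ: not equal.

not equal; the first gives b1: center (-223/432, 49/108), radius 1/864; b2: center (-25/48, 1/2), radius 1/108; b3: center (-227/432, 11/24), radius 1/648; b4: center (-25/48, 25/54), radius 1/864; b5: center (-13/24, 1/2), radius 1/108; b6: center (1/4, 1/4), radius 1/9 and the second b1: center (-1/24, 1/120), radius 1/300; b2: center (-1/2, 1/2), radius 1/6; b3: center (-1/20, 0), radius 1/420; b4: center (-13/120, 11/240), radius 1/720; b5: center (-11/120, 1/24), radius 1/540; b6: center (1/2, -1/2), radius 1/7


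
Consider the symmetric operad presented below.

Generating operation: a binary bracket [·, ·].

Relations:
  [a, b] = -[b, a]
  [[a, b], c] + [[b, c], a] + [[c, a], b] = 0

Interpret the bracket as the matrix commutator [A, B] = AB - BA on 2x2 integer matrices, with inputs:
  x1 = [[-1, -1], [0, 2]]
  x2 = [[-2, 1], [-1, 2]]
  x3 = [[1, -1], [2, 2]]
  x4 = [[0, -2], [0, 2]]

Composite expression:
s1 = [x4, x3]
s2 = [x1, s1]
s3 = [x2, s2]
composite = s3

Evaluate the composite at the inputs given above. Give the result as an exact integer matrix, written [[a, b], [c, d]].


[[4, 40], [56, -4]]

[x4, x3] = [[-4, 0], [4, 4]]
[x1, [x4, x3]] = [[-4, -8], [12, 4]]
[x2, [x1, [x4, x3]]] = [[4, 40], [56, -4]]


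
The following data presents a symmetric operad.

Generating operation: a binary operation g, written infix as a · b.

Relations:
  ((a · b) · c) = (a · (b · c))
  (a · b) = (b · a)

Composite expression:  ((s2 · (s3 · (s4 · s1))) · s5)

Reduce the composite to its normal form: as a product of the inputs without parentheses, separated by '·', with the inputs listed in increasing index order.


s1 · s2 · s3 · s4 · s5

With g associative and commutative, the s-input set is all that matters.
(s4 · s1) unparenthesizes to s4 · s1
(s3 · (s4 · s1)) unparenthesizes to s3 · s4 · s1
(s2 · (s3 · (s4 · s1))) unparenthesizes to s2 · s3 · s4 · s1
((s2 · (s3 · (s4 · s1))) · s5) unparenthesizes to s2 · s3 · s4 · s1 · s5
rearranged into index order: s1 · s2 · s3 · s4 · s5


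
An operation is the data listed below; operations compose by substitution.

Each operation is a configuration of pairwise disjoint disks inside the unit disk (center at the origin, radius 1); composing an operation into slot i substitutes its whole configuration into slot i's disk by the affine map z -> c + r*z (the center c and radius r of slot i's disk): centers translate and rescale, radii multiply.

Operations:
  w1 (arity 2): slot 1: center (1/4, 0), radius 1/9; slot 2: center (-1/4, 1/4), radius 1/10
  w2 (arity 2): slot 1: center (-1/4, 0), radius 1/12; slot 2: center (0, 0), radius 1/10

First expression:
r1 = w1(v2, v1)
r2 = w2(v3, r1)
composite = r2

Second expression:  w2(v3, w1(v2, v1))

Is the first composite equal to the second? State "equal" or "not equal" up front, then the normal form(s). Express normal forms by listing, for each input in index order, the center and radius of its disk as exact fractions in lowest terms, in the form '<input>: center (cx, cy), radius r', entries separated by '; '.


equal — both sides give v1: center (-1/40, 1/40), radius 1/100; v2: center (1/40, 0), radius 1/90; v3: center (-1/4, 0), radius 1/12


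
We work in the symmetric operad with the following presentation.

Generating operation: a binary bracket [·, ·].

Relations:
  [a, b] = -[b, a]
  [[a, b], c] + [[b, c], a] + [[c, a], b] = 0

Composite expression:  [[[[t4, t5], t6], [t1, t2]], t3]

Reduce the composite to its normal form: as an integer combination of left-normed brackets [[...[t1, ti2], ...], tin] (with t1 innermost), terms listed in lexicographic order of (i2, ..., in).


-[[[[[t1, t2], t4], t5], t6], t3] + [[[[[t1, t2], t5], t4], t6], t3] + [[[[[t1, t2], t6], t4], t5], t3] - [[[[[t1, t2], t6], t5], t4], t3]

A multilinear Lie element is pinned by t1-initial words (t1 innermost).
Composite bracket: [[[[t4, t5], t6], [t1, t2]], t3]
Full expansion: 32 signed words from ab - ba (2^5 = 32).
The t1-initial words carry the normal form:
  from t1t2t4t5t6t3, sign -1: term -[[[[[t1, t2], t4], t5], t6], t3]
  from t1t2t5t4t6t3, sign +1: term +[[[[[t1, t2], t5], t4], t6], t3]
  from t1t2t6t4t5t3, sign +1: term +[[[[[t1, t2], t6], t4], t5], t3]
  from t1t2t6t5t4t3, sign -1: term -[[[[[t1, t2], t6], t5], t4], t3]


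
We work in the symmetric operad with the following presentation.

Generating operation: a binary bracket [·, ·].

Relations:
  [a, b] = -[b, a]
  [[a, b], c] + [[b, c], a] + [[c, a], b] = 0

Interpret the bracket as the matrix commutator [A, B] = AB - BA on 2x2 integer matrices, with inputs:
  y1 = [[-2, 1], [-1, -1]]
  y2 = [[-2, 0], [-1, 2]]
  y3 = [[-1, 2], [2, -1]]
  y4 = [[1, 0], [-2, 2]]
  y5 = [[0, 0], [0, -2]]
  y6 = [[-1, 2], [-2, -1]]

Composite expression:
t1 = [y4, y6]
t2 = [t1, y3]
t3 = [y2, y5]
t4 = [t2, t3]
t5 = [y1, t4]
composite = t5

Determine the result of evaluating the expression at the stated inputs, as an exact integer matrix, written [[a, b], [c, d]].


[y4, y6] = [[4, -2], [-2, -4]]
[[y4, y6], y3] = [[0, 16], [-16, 0]]
[y2, y5] = [[0, 0], [-2, 0]]
[[[y4, y6], y3], [y2, y5]] = [[-32, 0], [0, 32]]
[y1, [[[y4, y6], y3], [y2, y5]]] = [[0, 64], [64, 0]]

[[0, 64], [64, 0]]


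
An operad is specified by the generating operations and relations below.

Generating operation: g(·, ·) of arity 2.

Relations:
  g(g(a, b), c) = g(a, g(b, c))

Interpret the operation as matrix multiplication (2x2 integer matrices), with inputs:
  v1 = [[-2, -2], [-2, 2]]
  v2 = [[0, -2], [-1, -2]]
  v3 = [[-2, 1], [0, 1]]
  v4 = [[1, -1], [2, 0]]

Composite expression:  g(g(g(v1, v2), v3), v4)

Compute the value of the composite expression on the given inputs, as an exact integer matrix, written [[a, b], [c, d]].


g(v1, v2) = [[2, 8], [-2, 0]]
g(g(v1, v2), v3) = [[-4, 10], [4, -2]]
g(g(g(v1, v2), v3), v4) = [[16, 4], [0, -4]]

[[16, 4], [0, -4]]


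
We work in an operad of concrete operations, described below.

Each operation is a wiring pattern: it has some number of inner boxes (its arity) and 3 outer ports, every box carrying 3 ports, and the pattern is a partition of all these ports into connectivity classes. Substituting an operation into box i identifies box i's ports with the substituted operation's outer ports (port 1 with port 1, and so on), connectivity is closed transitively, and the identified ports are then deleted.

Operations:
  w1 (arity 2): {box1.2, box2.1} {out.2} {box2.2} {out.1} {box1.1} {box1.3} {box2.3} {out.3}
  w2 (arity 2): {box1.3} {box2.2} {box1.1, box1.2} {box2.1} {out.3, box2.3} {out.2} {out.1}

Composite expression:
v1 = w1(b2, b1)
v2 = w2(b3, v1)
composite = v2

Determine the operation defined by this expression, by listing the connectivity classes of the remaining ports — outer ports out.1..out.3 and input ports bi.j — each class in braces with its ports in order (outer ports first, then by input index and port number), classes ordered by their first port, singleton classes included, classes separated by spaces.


{out.1} {out.2} {out.3} {b1.1, b2.2} {b1.2} {b1.3} {b2.1} {b2.3} {b3.1, b3.2} {b3.3}

After gluing at w2, chains via deleted ports link the b-ports.
w1 over (b2, b1) gives {out.1} {out.2} {out.3} {b1.1, b2.2} {b1.2} {b1.3} {b2.1} {b2.3}, out.j being that stage's outer ports
w2 over (b3, b2, b1) gives {out.1} {out.2} {out.3} {b1.1, b2.2} {b1.2} {b1.3} {b2.1} {b2.3} {b3.1, b3.2} {b3.3}, out.j being that stage's outer ports


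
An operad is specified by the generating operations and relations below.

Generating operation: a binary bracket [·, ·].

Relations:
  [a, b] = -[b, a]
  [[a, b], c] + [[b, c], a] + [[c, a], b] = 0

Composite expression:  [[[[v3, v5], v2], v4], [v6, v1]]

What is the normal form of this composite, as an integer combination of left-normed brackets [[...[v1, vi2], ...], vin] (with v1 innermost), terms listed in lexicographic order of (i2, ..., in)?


Antisymmetry and Jacobi reduce to v1-anchored left-normed brackets.
Composite bracket: [[[[v3, v5], v2], v4], [v6, v1]]
Under [a, b] = ab - ba we get 32 signed associative words (2^5 = 32).
Words beginning with v1 determine it all:
  word v1v6v2v3v5v4 has sign -1, contributing -[[[[[v1, v6], v2], v3], v5], v4]
  word v1v6v2v5v3v4 has sign +1, contributing +[[[[[v1, v6], v2], v5], v3], v4]
  word v1v6v3v5v2v4 has sign +1, contributing +[[[[[v1, v6], v3], v5], v2], v4]
  word v1v6v4v2v3v5 has sign +1, contributing +[[[[[v1, v6], v4], v2], v3], v5]
  word v1v6v4v2v5v3 has sign -1, contributing -[[[[[v1, v6], v4], v2], v5], v3]
  word v1v6v4v3v5v2 has sign -1, contributing -[[[[[v1, v6], v4], v3], v5], v2]
  word v1v6v4v5v3v2 has sign +1, contributing +[[[[[v1, v6], v4], v5], v3], v2]
  word v1v6v5v3v2v4 has sign -1, contributing -[[[[[v1, v6], v5], v3], v2], v4]

-[[[[[v1, v6], v2], v3], v5], v4] + [[[[[v1, v6], v2], v5], v3], v4] + [[[[[v1, v6], v3], v5], v2], v4] + [[[[[v1, v6], v4], v2], v3], v5] - [[[[[v1, v6], v4], v2], v5], v3] - [[[[[v1, v6], v4], v3], v5], v2] + [[[[[v1, v6], v4], v5], v3], v2] - [[[[[v1, v6], v5], v3], v2], v4]


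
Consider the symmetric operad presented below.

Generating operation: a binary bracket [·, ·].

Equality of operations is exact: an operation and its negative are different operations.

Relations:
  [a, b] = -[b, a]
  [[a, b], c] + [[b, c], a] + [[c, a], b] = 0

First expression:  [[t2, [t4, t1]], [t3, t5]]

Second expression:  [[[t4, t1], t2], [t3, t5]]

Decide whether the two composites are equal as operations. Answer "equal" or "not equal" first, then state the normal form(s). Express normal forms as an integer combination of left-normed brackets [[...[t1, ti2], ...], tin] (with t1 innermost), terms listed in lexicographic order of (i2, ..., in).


not equal; first: [[[[t1, t4], t2], t3], t5] - [[[[t1, t4], t2], t5], t3]; second: -[[[[t1, t4], t2], t3], t5] + [[[[t1, t4], t2], t5], t3]

The first expression reduces to [[[[t1, t4], t2], t3], t5] - [[[[t1, t4], t2], t5], t3]
The second expression reduces to -[[[[t1, t4], t2], t3], t5] + [[[[t1, t4], t2], t5], t3]
Distinct normal forms: not equal.


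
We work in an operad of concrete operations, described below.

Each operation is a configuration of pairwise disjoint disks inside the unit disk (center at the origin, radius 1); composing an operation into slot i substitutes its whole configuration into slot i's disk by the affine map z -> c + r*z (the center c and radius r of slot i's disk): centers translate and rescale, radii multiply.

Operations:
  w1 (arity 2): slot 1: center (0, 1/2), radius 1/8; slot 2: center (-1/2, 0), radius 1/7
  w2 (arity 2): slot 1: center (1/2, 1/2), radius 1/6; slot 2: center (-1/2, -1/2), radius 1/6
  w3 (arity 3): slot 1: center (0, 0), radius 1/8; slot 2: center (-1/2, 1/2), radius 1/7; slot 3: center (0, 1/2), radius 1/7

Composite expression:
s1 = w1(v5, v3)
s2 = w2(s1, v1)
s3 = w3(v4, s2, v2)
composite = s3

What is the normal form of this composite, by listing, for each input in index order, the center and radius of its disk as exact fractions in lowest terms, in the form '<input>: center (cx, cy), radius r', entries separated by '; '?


Only the slot chain above each v matters under w3; compose those maps.
v4: after 1 affine step, its disk has center (0, 0), radius 1/8
v5: after 3 affine steps, its disk has center (-3/7, 7/12), radius 1/336
v3: after 3 affine steps, its disk has center (-37/84, 4/7), radius 1/294
v1: after 2 affine steps, its disk has center (-4/7, 3/7), radius 1/42
v2: after 1 affine step, its disk has center (0, 1/2), radius 1/7

v1: center (-4/7, 3/7), radius 1/42; v2: center (0, 1/2), radius 1/7; v3: center (-37/84, 4/7), radius 1/294; v4: center (0, 0), radius 1/8; v5: center (-3/7, 7/12), radius 1/336
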